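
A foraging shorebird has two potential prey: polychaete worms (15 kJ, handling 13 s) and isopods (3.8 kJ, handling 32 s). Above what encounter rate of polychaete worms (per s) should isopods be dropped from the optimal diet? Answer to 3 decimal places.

At the threshold, the rate on polychaete worms alone equals the profitability of isopods: λ·15/(1 + λ·13) = 3.8/32 = 0.1187.
Rearranging, λ(15 − 0.1187×13) = 0.1187, so λ = 0.1187/13.46 = 0.008825 per s.

0.009 per s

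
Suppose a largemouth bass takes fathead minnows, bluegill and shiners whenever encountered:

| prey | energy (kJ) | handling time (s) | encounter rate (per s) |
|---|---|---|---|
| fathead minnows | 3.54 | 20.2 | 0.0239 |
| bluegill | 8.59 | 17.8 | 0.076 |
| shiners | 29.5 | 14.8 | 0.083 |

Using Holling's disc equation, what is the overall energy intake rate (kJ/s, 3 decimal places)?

0.784 kJ/s

Energy encountered per unit search time: 0.0239×3.54 + 0.076×8.59 + 0.083×29.5 = 3.186 kJ/s.
Handling time per unit search time: 0.0239×20.2 + 0.076×17.8 + 0.083×14.8 = 3.064.
Rate = 3.186/(1 + 3.064) = 0.7839 kJ/s.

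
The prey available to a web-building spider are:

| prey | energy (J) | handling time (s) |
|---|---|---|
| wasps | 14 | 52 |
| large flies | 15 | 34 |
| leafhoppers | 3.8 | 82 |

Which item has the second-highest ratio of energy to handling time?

Profitability E/h (J/s): wasps = 14/52 = 0.269, large flies = 15/34 = 0.441, leafhoppers = 3.8/82 = 0.0463.
Ranked: large flies > wasps > leafhoppers.

wasps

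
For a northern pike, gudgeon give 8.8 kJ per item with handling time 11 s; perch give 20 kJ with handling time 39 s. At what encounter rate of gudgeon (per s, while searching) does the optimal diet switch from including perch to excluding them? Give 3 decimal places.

At the threshold, the rate on gudgeon alone equals the profitability of perch: λ·8.8/(1 + λ·11) = 20/39 = 0.5128.
Rearranging, λ(8.8 − 0.5128×11) = 0.5128, so λ = 0.5128/3.159 = 0.1623 per s.

0.162 per s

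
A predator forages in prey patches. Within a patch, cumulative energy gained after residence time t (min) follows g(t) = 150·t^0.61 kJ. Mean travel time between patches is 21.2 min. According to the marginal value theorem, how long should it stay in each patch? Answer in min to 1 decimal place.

Optimal t* satisfies g'(t*) = g(t*)/(T + t*).
g'(t) = 0.61·150·t^-0.39. Setting 0.61·150·t^-0.39 = 150·t^0.61/(21.2+t) gives 0.61(21.2+t) = t, so 0.39·t = 0.61×21.2.
t* = 0.61×21.2/0.39 = 33.16 min.

33.2 min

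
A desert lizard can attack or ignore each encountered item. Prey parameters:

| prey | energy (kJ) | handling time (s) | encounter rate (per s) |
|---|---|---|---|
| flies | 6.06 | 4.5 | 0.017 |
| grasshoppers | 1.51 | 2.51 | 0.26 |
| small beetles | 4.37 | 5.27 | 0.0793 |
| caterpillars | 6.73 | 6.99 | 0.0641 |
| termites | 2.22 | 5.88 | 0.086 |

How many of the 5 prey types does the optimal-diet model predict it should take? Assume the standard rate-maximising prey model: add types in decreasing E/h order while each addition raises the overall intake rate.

4

Rank by E/h (kJ/s): flies 1.35, caterpillars 0.963, small beetles 0.829, grasshoppers 0.602, termites 0.378. Include each in turn until the next type's E/h falls below the running intake rate.
Rate on top 1: 0.0957. caterpillars: 0.963 > 0.0957 → include.
Rate on top 2: 0.3505. small beetles: 0.829 > 0.3505 → include.
Rate on top 3: 0.4535. grasshoppers: 0.602 > 0.4535 → include.
Rate on top 4: 0.4908. termites: 0.378 < 0.4908 → exclude; stop.
Optimal diet: flies, caterpillars, small beetles, grasshoppers — 4 of 5 types.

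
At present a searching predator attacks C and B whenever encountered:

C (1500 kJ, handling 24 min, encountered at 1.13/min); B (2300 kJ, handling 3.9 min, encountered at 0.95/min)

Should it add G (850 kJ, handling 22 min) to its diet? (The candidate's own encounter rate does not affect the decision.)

Current rate: (1.13×1500 + 0.95×2300)/(1 + 1.13×24 + 0.95×3.9) = 121.9 kJ/min.
Profitability of G: 850/22 = 38.64 kJ/min.
38.64 < 121.9, so adding G would lower the average — exclude it.

No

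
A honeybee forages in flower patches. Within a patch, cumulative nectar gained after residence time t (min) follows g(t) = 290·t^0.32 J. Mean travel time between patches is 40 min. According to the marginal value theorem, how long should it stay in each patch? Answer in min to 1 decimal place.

Maximise g(t)/(T+t): set derivative to zero → g'(t)(T+t) = g(t).
g'(t) = 0.32·290·t^-0.68. Setting 0.32·290·t^-0.68 = 290·t^0.32/(40+t) gives 0.32(40+t) = t, so 0.68·t = 0.32×40.
t* = 0.32×40/0.68 = 18.82 min.

18.8 min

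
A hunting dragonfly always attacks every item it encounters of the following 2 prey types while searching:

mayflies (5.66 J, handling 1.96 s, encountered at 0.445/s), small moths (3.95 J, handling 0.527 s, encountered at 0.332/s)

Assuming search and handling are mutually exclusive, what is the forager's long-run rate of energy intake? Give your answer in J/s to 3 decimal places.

R = (0.445×5.66 + 0.332×3.95) / (1 + 0.445×1.96 + 0.332×0.527) = 3.83/2.047 = 1.871 J/s.

1.871 J/s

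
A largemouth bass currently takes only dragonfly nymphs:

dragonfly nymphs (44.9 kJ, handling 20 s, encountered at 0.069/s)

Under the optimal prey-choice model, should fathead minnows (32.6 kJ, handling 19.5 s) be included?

Intake rate on the current diet: R = (0.069×44.9) / (1 + 0.069×20) = 3.098/2.38 = 1.302 kJ/s.
Profitability of fathead minnows: 32.6/19.5 = 1.672 kJ/s.
1.672 > 1.302, so adding fathead minnows raises the average — include it.

Yes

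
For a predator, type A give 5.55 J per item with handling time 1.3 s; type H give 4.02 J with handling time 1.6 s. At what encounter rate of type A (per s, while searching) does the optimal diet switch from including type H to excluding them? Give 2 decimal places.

1.10 per s

The zero-one rule: include type H iff E₂/h₂ > λE₁/(1+λh₁). Equality gives the switch point.
λE₁h₂ = E₂ + λE₂h₁ ⇒ λ = E₂/(E₁h₂ − E₂h₁) = 4.02/(8.88 − 5.226) = 1.1 per s.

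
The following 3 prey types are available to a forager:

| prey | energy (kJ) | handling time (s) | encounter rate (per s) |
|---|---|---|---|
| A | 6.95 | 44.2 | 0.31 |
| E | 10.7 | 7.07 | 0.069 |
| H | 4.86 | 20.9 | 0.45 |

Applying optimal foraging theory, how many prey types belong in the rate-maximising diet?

1

E/h in descending order: E 1.51, H 0.233, A 0.157 kJ/s. The optimal diet is the largest prefix of this list for which every included type satisfies E_i/h_i > R on the types above it.
Rate on top 1: 0.4962. H: 0.233 < 0.4962 → exclude; stop.
Optimal diet: E — 1 of 3 types.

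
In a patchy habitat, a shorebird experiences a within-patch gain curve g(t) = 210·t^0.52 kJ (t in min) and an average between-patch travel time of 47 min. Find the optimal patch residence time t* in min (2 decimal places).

50.92 min

Optimal t* satisfies g'(t*) = g(t*)/(T + t*).
g'(t) = 0.52·210·t^-0.48. Setting 0.52·210·t^-0.48 = 210·t^0.52/(47+t) gives 0.52(47+t) = t, so 0.48·t = 0.52×47.
t* = 0.52×47/0.48 = 50.92 min.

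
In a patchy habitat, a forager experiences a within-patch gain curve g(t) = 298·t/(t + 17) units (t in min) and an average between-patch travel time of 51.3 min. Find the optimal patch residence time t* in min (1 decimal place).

29.5 min

Optimal t* satisfies g'(t*) = g(t*)/(T + t*).
g'(t) = 298·17/(t + 17)². Setting 298·17/(t+17)² = 298t/[(t+17)(51.3+t)] gives 17(51.3+t) = t(t+17), so t² = 17×51.3 = 872.1.
t* = √872.1 = 29.53 min.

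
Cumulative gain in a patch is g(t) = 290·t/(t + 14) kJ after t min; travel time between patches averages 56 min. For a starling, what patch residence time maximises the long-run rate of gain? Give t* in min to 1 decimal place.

28.0 min

By the marginal value theorem, leave when the instantaneous gain rate g'(t) equals the habitat-wide average g(t)/(T + t).
g'(t) = 290·14/(t + 14)². Setting 290·14/(t+14)² = 290t/[(t+14)(56+t)] gives 14(56+t) = t(t+14), so t² = 14×56 = 784.
t* = √784 = 28 min.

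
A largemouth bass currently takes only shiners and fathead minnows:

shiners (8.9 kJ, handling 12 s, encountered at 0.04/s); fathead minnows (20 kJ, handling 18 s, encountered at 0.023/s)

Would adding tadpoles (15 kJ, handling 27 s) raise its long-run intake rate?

Intake rate on the current diet: R = (0.04×8.9 + 0.023×20) / (1 + 0.04×12 + 0.023×18) = 0.816/1.894 = 0.4308 kJ/s.
Profitability of tadpoles: 15/27 = 0.5556 kJ/s.
Since 0.5556 > R, including tadpoles increases the long-run rate.

Yes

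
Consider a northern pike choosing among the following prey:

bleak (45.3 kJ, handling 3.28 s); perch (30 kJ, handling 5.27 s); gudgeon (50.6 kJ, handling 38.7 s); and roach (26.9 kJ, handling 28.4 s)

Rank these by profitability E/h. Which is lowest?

Profitability E/h (kJ/s): bleak = 45.3/3.28 = 13.8, perch = 30/5.27 = 5.69, gudgeon = 50.6/38.7 = 1.31, roach = 26.9/28.4 = 0.947.
Ranked: bleak > perch > gudgeon > roach.

roach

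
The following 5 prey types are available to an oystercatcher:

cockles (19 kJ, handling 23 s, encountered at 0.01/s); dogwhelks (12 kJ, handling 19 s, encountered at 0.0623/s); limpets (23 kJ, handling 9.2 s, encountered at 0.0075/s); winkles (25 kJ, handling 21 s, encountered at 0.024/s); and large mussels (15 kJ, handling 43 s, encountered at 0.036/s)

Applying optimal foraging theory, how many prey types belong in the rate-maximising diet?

4

Rank by E/h (kJ/s): limpets 2.5, winkles 1.19, cockles 0.826, dogwhelks 0.632, large mussels 0.349. Include each in turn until the next type's E/h falls below the running intake rate.
Rate on top 1: 0.1614. winkles: 1.19 > 0.1614 → include.
Rate on top 2: 0.4911. cockles: 0.826 > 0.4911 → include.
Rate on top 3: 0.5338. dogwhelks: 0.632 > 0.5338 → include.
Rate on top 4: 0.5726. large mussels: 0.349 < 0.5726 → exclude; stop.
Optimal diet: limpets, winkles, cockles, dogwhelks — 4 of 5 types.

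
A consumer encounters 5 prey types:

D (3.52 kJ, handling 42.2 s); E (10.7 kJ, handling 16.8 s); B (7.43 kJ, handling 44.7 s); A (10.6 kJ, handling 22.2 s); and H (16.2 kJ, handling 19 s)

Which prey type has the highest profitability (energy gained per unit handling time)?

H

In descending order of E/h:
H: 16.2/19 = 0.853 kJ/s
E: 10.7/16.8 = 0.637 kJ/s
A: 10.6/22.2 = 0.477 kJ/s
B: 7.43/44.7 = 0.166 kJ/s
D: 3.52/42.2 = 0.0834 kJ/s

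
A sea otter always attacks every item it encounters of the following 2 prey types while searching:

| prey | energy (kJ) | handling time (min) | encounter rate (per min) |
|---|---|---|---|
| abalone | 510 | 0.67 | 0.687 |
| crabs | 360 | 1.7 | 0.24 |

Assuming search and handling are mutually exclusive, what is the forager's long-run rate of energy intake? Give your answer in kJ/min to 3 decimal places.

Energy encountered per unit search time: 0.687×510 + 0.24×360 = 436.8 kJ/min.
Handling time per unit search time: 0.687×0.67 + 0.24×1.7 = 0.8683.
Rate = 436.8/(1 + 0.8683) = 233.8 kJ/min.

233.781 kJ/min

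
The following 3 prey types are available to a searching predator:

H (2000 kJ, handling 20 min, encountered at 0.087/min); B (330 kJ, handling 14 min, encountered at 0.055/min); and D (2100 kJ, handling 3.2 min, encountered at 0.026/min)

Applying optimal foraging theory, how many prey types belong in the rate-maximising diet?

2

Profitabilities (E/h, kJ/min): D 656, H 100, B 23.6. Add prey in this order while the next type's profitability exceeds the intake rate on those already taken.
Rate on top 1: 50.41. H: 100 > 50.41 → include.
Rate on top 2: 80.97. B: 23.6 < 80.97 → exclude; stop.
Optimal diet: D, H — 2 of 3 types.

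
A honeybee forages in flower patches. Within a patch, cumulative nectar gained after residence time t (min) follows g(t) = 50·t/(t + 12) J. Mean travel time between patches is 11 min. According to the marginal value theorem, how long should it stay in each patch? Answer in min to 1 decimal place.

Optimal t* satisfies g'(t*) = g(t*)/(T + t*).
g'(t) = 50·12/(t + 12)². Setting 50·12/(t+12)² = 50t/[(t+12)(11+t)] gives 12(11+t) = t(t+12), so t² = 12×11 = 132.
t* = √132 = 11.49 min.

11.5 min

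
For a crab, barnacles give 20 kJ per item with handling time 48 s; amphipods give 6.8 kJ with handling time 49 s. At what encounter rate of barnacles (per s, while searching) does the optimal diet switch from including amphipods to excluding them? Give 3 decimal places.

0.010 per s

At the threshold, the rate on barnacles alone equals the profitability of amphipods: λ·20/(1 + λ·48) = 6.8/49 = 0.1388.
Rearranging, λ(20 − 0.1388×48) = 0.1388, so λ = 0.1388/13.34 = 0.0104 per s.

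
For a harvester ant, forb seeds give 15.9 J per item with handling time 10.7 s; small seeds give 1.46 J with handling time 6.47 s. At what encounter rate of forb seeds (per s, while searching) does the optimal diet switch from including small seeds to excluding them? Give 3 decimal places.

0.017 per s

The zero-one rule: include small seeds iff E₂/h₂ > λE₁/(1+λh₁). Equality gives the switch point.
λE₁h₂ = E₂ + λE₂h₁ ⇒ λ = E₂/(E₁h₂ − E₂h₁) = 1.46/(102.9 − 15.62) = 0.01673 per s.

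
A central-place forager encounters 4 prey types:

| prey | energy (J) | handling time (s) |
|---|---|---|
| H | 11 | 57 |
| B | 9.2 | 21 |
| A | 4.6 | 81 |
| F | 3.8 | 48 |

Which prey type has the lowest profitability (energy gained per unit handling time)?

Profitability E/h (J/s): H = 11/57 = 0.193, B = 9.2/21 = 0.438, A = 4.6/81 = 0.0568, F = 3.8/48 = 0.0792.
Ranked: B > H > F > A.

A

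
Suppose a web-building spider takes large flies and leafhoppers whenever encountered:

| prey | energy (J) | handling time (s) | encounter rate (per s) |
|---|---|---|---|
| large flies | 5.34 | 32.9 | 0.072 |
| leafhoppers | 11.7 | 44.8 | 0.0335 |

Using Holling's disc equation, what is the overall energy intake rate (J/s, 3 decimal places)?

0.159 J/s

Energy encountered per unit search time: 0.072×5.34 + 0.0335×11.7 = 0.7764 J/s.
Handling time per unit search time: 0.072×32.9 + 0.0335×44.8 = 3.87.
Rate = 0.7764/(1 + 3.87) = 0.1594 J/s.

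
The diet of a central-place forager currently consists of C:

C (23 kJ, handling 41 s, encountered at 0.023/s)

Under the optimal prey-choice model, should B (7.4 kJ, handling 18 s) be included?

Intake rate on the current diet: R = (0.023×23) / (1 + 0.023×41) = 0.529/1.943 = 0.2723 kJ/s.
Profitability of B: 7.4/18 = 0.4111 kJ/s.
Since 0.4111 > R, including B increases the long-run rate.

Yes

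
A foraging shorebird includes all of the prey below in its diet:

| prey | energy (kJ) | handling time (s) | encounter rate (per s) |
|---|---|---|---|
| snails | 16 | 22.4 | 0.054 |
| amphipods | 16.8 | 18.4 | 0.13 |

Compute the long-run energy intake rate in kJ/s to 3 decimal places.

R = (0.054×16 + 0.13×16.8) / (1 + 0.054×22.4 + 0.13×18.4) = 3.048/4.602 = 0.6624 kJ/s.

0.662 kJ/s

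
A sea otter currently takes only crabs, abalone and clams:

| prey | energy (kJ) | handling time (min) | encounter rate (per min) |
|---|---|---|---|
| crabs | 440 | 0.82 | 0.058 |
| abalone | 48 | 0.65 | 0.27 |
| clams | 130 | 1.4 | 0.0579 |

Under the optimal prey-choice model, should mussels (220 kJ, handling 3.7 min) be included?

Intake rate on the current diet: R = (0.058×440 + 0.27×48 + 0.0579×130) / (1 + 0.058×0.82 + 0.27×0.65 + 0.0579×1.4) = 46.01/1.304 = 35.28 kJ/min.
mussels: E/h = 220/3.7 = 59.46 kJ/min.
59.46 > 35.28, so adding mussels raises the average — include it.

Yes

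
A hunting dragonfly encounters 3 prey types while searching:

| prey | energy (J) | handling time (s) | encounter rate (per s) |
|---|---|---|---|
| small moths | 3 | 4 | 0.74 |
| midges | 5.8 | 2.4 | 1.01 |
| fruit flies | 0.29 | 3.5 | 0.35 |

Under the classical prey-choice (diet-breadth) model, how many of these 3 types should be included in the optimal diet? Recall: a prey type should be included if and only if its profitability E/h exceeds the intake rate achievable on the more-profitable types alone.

1

E/h in descending order: midges 2.42, small moths 0.75, fruit flies 0.0829 J/s. The optimal diet is the largest prefix of this list for which every included type satisfies E_i/h_i > R on the types above it.
Rate on top 1: 1.711. small moths: 0.75 < 1.711 → exclude; stop.
Optimal diet: midges — 1 of 3 types.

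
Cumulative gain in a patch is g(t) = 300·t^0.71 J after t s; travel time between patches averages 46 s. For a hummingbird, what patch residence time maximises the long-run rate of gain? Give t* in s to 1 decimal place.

112.6 s

By the marginal value theorem, leave when the instantaneous gain rate g'(t) equals the habitat-wide average g(t)/(T + t).
g'(t) = 0.71·300·t^-0.29. Setting 0.71·300·t^-0.29 = 300·t^0.71/(46+t) gives 0.71(46+t) = t, so 0.29·t = 0.71×46.
t* = 0.71×46/0.29 = 112.6 s.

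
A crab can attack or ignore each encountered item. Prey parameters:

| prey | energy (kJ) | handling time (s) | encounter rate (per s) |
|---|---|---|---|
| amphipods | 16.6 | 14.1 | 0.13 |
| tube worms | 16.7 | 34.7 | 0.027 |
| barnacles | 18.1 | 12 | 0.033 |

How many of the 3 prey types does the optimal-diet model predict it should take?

E/h in descending order: barnacles 1.51, amphipods 1.18, tube worms 0.481 kJ/s. The optimal diet is the largest prefix of this list for which every included type satisfies E_i/h_i > R on the types above it.
Rate on top 1: 0.4279. amphipods: 1.18 > 0.4279 → include.
Rate on top 2: 0.8533. tube worms: 0.481 < 0.8533 → exclude; stop.
Optimal diet: barnacles, amphipods — 2 of 3 types.

2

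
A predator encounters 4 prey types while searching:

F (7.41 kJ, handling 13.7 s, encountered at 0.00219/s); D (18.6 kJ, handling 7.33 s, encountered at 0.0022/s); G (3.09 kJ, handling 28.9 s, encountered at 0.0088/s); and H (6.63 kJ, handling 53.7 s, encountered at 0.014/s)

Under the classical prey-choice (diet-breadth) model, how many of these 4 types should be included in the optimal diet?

Profitabilities (E/h, kJ/s): D 2.54, F 0.541, H 0.123, G 0.107. Add prey in this order while the next type's profitability exceeds the intake rate on those already taken.
Rate on top 1: 0.04027. F: 0.541 > 0.04027 → include.
Rate on top 2: 0.05463. H: 0.123 > 0.05463 → include.
Rate on top 3: 0.08341. G: 0.107 > 0.08341 → include.
Optimal diet: D, F, H, G — 4 of 4 types.

4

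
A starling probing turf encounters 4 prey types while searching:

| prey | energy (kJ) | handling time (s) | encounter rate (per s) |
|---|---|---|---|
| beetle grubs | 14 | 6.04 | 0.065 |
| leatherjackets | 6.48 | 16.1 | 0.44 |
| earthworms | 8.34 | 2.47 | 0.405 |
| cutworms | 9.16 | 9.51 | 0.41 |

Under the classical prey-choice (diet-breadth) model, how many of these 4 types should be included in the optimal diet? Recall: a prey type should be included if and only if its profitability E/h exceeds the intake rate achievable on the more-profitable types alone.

Rank by E/h (kJ/s): earthworms 3.38, beetle grubs 2.32, cutworms 0.963, leatherjackets 0.402. Include each in turn until the next type's E/h falls below the running intake rate.
Rate on top 1: 1.689. beetle grubs: 2.32 > 1.689 → include.
Rate on top 2: 1.792. cutworms: 0.963 < 1.792 → exclude; stop.
Optimal diet: earthworms, beetle grubs — 2 of 4 types.

2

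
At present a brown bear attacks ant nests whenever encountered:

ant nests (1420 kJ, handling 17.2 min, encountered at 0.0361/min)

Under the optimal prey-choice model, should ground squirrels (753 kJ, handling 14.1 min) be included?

Yes

Intake rate on the current diet: R = (0.0361×1420) / (1 + 0.0361×17.2) = 51.26/1.621 = 31.63 kJ/min.
Profitability of ground squirrels: 753/14.1 = 53.4 kJ/min.
53.4 > 31.63, so adding ground squirrels raises the average — include it.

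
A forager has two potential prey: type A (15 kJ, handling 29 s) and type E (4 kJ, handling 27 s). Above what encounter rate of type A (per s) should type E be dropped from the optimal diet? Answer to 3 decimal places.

0.014 per s

At the threshold, the rate on type A alone equals the profitability of type E: λ·15/(1 + λ·29) = 4/27 = 0.1481.
Rearranging, λ(15 − 0.1481×29) = 0.1481, so λ = 0.1481/10.7 = 0.01384 per s.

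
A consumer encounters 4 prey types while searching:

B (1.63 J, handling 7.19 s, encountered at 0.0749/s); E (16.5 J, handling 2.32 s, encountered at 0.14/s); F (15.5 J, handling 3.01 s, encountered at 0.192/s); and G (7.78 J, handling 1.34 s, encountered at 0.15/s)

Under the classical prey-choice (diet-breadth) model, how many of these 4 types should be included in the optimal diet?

3

E/h in descending order: E 7.11, G 5.81, F 5.15, B 0.227 J/s. The optimal diet is the largest prefix of this list for which every included type satisfies E_i/h_i > R on the types above it.
Rate on top 1: 1.744. G: 5.81 > 1.744 → include.
Rate on top 2: 2.279. F: 5.15 > 2.279 → include.
Rate on top 3: 3.067. B: 0.227 < 3.067 → exclude; stop.
Optimal diet: E, G, F — 3 of 4 types.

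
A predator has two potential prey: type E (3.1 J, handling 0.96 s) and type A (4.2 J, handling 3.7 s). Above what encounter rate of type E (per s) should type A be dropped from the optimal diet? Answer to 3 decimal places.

At the threshold, the rate on type E alone equals the profitability of type A: λ·3.1/(1 + λ·0.96) = 4.2/3.7 = 1.135.
Rearranging, λ(3.1 − 1.135×0.96) = 1.135, so λ = 1.135/2.01 = 0.5647 per s.

0.565 per s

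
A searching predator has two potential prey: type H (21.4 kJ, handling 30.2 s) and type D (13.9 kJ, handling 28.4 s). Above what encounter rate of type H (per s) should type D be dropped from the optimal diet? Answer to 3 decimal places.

0.074 per s

The zero-one rule: include type D iff E₂/h₂ > λE₁/(1+λh₁). Equality gives the switch point.
λE₁h₂ = E₂ + λE₂h₁ ⇒ λ = E₂/(E₁h₂ − E₂h₁) = 13.9/(607.8 − 419.8) = 0.07394 per s.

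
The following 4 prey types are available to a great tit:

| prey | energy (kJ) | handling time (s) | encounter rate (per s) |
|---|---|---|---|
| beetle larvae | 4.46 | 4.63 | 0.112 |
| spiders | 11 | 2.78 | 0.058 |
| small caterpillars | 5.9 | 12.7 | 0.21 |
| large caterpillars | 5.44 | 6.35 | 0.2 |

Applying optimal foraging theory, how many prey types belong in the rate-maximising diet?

3

Profitabilities (E/h, kJ/s): spiders 3.96, beetle larvae 0.963, large caterpillars 0.857, small caterpillars 0.465. Add prey in this order while the next type's profitability exceeds the intake rate on those already taken.
Rate on top 1: 0.5494. beetle larvae: 0.963 > 0.5494 → include.
Rate on top 2: 0.6772. large caterpillars: 0.857 > 0.6772 → include.
Rate on top 3: 0.7545. small caterpillars: 0.465 < 0.7545 → exclude; stop.
Optimal diet: spiders, beetle larvae, large caterpillars — 3 of 4 types.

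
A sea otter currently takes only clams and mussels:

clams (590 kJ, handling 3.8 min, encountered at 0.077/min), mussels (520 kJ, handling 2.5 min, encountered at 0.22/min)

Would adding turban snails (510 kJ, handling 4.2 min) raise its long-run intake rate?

On clams and mussels alone, R = ΣλE/(1+Σλh) = 159.8/1.843 = 86.74 kJ/min.
Profitability of turban snails: 510/4.2 = 121.4 kJ/min.
Since 121.4 > R, including turban snails increases the long-run rate.

Yes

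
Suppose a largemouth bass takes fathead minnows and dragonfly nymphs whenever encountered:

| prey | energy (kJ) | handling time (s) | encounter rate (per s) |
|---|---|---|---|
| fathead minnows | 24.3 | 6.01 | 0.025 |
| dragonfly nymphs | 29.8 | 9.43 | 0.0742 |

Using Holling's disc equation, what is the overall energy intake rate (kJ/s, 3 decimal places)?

1.524 kJ/s

Energy encountered per unit search time: 0.025×24.3 + 0.0742×29.8 = 2.819 kJ/s.
Handling time per unit search time: 0.025×6.01 + 0.0742×9.43 = 0.85.
Rate = 2.819/(1 + 0.85) = 1.524 kJ/s.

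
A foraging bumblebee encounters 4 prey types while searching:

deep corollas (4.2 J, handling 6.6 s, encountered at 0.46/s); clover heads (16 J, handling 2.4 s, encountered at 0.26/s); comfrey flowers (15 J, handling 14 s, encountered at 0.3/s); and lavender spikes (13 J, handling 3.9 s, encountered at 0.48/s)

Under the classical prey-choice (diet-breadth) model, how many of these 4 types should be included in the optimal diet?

Rank by E/h (J/s): clover heads 6.67, lavender spikes 3.33, comfrey flowers 1.07, deep corollas 0.636. Include each in turn until the next type's E/h falls below the running intake rate.
Rate on top 1: 2.562. lavender spikes: 3.33 > 2.562 → include.
Rate on top 2: 2.975. comfrey flowers: 1.07 < 2.975 → exclude; stop.
Optimal diet: clover heads, lavender spikes — 2 of 4 types.

2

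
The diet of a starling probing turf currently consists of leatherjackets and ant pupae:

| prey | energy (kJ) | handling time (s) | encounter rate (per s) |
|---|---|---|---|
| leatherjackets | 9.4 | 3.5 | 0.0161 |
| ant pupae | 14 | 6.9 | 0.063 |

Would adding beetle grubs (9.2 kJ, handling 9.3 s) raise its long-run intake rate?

Yes

Intake rate on the current diet: R = (0.0161×9.4 + 0.063×14) / (1 + 0.0161×3.5 + 0.063×6.9) = 1.033/1.491 = 0.693 kJ/s.
Profitability of beetle grubs: 9.2/9.3 = 0.9892 kJ/s.
0.9892 > 0.693, so adding beetle grubs raises the average — include it.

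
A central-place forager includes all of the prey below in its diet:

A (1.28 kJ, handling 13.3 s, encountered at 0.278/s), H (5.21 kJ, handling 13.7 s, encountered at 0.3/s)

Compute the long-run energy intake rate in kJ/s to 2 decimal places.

0.22 kJ/s

Energy encountered per unit search time: 0.278×1.28 + 0.3×5.21 = 1.919 kJ/s.
Handling time per unit search time: 0.278×13.3 + 0.3×13.7 = 7.807.
Rate = 1.919/(1 + 7.807) = 0.2179 kJ/s.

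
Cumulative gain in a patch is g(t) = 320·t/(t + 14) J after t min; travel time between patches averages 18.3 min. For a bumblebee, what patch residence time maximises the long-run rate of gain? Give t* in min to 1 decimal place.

Optimal t* satisfies g'(t*) = g(t*)/(T + t*).
g'(t) = 320·14/(t + 14)². Setting 320·14/(t+14)² = 320t/[(t+14)(18.3+t)] gives 14(18.3+t) = t(t+14), so t² = 14×18.3 = 256.2.
t* = √256.2 = 16.01 min.

16.0 min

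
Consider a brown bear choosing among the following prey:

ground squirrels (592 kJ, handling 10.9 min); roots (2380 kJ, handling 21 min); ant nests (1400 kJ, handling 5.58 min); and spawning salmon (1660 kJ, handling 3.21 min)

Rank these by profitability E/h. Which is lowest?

Profitability E/h (kJ/min): ground squirrels = 592/10.9 = 54.3, roots = 2380/21 = 113, ant nests = 1400/5.58 = 251, spawning salmon = 1660/3.21 = 517.
Ranked: spawning salmon > ant nests > roots > ground squirrels.

ground squirrels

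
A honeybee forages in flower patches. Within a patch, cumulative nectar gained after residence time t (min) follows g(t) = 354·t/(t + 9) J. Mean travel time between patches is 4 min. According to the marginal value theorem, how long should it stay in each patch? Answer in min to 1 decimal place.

6.0 min

By the marginal value theorem, leave when the instantaneous gain rate g'(t) equals the habitat-wide average g(t)/(T + t).
g'(t) = 354·9/(t + 9)². Setting 354·9/(t+9)² = 354t/[(t+9)(4+t)] gives 9(4+t) = t(t+9), so t² = 9×4 = 36.
t* = √36 = 6 min.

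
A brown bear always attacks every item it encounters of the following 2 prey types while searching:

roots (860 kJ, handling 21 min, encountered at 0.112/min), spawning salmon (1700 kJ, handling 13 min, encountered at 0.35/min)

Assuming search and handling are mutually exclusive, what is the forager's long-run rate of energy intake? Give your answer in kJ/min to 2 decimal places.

87.49 kJ/min

Energy encountered per unit search time: 0.112×860 + 0.35×1700 = 691.3 kJ/min.
Handling time per unit search time: 0.112×21 + 0.35×13 = 6.902.
Rate = 691.3/(1 + 6.902) = 87.49 kJ/min.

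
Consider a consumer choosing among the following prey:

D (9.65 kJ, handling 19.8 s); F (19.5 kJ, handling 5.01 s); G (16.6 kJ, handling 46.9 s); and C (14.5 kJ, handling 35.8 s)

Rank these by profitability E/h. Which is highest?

Profitability E/h (kJ/s): D = 9.65/19.8 = 0.487, F = 19.5/5.01 = 3.89, G = 16.6/46.9 = 0.354, C = 14.5/35.8 = 0.405.
Ranked: F > D > C > G.

F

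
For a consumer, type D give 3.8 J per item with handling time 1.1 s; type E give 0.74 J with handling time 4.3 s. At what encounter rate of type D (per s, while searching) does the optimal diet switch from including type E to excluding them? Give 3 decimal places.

At the threshold, the rate on type D alone equals the profitability of type E: λ·3.8/(1 + λ·1.1) = 0.74/4.3 = 0.1721.
Rearranging, λ(3.8 − 0.1721×1.1) = 0.1721, so λ = 0.1721/3.611 = 0.04766 per s.

0.048 per s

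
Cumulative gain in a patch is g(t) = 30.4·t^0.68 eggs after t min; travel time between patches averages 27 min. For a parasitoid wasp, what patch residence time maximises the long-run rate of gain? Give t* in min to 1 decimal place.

57.4 min

Maximise g(t)/(T+t): set derivative to zero → g'(t)(T+t) = g(t).
g'(t) = 0.68·30.4·t^-0.32. Setting 0.68·30.4·t^-0.32 = 30.4·t^0.68/(27+t) gives 0.68(27+t) = t, so 0.32·t = 0.68×27.
t* = 0.68×27/0.32 = 57.38 min.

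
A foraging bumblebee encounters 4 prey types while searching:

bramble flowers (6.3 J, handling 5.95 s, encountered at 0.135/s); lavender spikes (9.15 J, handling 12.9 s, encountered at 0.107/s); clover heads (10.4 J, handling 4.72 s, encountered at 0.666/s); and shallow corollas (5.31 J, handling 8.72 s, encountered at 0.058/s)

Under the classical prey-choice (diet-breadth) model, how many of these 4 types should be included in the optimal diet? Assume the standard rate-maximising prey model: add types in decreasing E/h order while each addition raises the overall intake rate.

1

Rank by E/h (J/s): clover heads 2.2, bramble flowers 1.06, lavender spikes 0.709, shallow corollas 0.609. Include each in turn until the next type's E/h falls below the running intake rate.
Rate on top 1: 1.672. bramble flowers: 1.06 < 1.672 → exclude; stop.
Optimal diet: clover heads — 1 of 4 types.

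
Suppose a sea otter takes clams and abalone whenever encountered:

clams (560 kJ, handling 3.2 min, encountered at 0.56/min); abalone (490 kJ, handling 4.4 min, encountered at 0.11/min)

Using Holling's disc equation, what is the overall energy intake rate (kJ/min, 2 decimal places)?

R = (0.56×560 + 0.11×490) / (1 + 0.56×3.2 + 0.11×4.4) = 367.5/3.276 = 112.2 kJ/min.

112.18 kJ/min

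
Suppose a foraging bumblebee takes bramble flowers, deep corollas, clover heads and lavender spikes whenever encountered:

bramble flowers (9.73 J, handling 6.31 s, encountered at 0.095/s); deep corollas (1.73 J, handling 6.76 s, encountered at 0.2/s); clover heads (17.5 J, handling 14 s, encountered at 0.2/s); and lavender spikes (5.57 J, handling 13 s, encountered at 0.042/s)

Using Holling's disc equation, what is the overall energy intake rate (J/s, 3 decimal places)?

0.795 J/s

R = (0.095×9.73 + 0.2×1.73 + 0.2×17.5 + 0.042×5.57) / (1 + 0.095×6.31 + 0.2×6.76 + 0.2×14 + 0.042×13) = 5.004/6.297 = 0.7947 J/s.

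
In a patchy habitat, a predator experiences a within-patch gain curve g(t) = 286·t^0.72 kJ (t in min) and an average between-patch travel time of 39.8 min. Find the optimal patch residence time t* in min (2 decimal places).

Optimal t* satisfies g'(t*) = g(t*)/(T + t*).
g'(t) = 0.72·286·t^-0.28. Setting 0.72·286·t^-0.28 = 286·t^0.72/(39.8+t) gives 0.72(39.8+t) = t, so 0.28·t = 0.72×39.8.
t* = 0.72×39.8/0.28 = 102.3 min.

102.34 min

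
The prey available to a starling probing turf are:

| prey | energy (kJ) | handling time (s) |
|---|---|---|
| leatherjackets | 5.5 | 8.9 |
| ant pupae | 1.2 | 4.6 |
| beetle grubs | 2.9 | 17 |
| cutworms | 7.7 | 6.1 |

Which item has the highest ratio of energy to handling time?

In descending order of E/h:
cutworms: 7.7/6.1 = 1.26 kJ/s
leatherjackets: 5.5/8.9 = 0.618 kJ/s
ant pupae: 1.2/4.6 = 0.261 kJ/s
beetle grubs: 2.9/17 = 0.171 kJ/s

cutworms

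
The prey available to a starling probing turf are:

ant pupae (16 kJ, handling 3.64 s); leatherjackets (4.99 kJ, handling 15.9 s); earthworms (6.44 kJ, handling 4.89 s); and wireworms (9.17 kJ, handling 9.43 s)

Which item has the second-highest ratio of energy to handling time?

Profitability E/h (kJ/s): ant pupae = 16/3.64 = 4.4, leatherjackets = 4.99/15.9 = 0.314, earthworms = 6.44/4.89 = 1.32, wireworms = 9.17/9.43 = 0.972.
Ranked: ant pupae > earthworms > wireworms > leatherjackets.

earthworms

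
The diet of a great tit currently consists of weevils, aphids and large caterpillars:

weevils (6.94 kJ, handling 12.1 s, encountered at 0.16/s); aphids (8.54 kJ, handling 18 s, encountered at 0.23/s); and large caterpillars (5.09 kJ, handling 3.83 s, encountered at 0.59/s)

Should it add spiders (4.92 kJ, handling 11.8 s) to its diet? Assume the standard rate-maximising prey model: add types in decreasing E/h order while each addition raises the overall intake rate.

Current rate: (0.16×6.94 + 0.23×8.54 + 0.59×5.09)/(1 + 0.16×12.1 + 0.23×18 + 0.59×3.83) = 0.651 kJ/s.
Profitability of spiders: 4.92/11.8 = 0.4169 kJ/s.
Since 0.4169 < R, time spent handling spiders is better spent searching.

No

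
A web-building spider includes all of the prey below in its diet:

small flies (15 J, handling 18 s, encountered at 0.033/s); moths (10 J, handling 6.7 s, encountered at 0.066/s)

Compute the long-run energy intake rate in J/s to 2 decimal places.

0.57 J/s

Energy encountered per unit search time: 0.033×15 + 0.066×10 = 1.155 J/s.
Handling time per unit search time: 0.033×18 + 0.066×6.7 = 1.036.
Rate = 1.155/(1 + 1.036) = 0.5672 J/s.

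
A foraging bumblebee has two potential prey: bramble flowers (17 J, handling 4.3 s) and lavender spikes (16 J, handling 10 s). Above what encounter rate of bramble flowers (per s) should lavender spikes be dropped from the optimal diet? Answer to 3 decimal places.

0.158 per s

The zero-one rule: include lavender spikes iff E₂/h₂ > λE₁/(1+λh₁). Equality gives the switch point.
λE₁h₂ = E₂ + λE₂h₁ ⇒ λ = E₂/(E₁h₂ − E₂h₁) = 16/(170 − 68.8) = 0.1581 per s.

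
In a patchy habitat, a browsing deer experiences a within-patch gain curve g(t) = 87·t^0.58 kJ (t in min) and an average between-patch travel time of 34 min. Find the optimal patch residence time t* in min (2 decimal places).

46.95 min

Optimal t* satisfies g'(t*) = g(t*)/(T + t*).
g'(t) = 0.58·87·t^-0.42. Setting 0.58·87·t^-0.42 = 87·t^0.58/(34+t) gives 0.58(34+t) = t, so 0.42·t = 0.58×34.
t* = 0.58×34/0.42 = 46.95 min.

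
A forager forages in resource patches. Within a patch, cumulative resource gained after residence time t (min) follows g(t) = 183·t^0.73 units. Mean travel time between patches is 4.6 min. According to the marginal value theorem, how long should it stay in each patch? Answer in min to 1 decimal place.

By the marginal value theorem, leave when the instantaneous gain rate g'(t) equals the habitat-wide average g(t)/(T + t).
g'(t) = 0.73·183·t^-0.27. Setting 0.73·183·t^-0.27 = 183·t^0.73/(4.6+t) gives 0.73(4.6+t) = t, so 0.27·t = 0.73×4.6.
t* = 0.73×4.6/0.27 = 12.44 min.

12.4 min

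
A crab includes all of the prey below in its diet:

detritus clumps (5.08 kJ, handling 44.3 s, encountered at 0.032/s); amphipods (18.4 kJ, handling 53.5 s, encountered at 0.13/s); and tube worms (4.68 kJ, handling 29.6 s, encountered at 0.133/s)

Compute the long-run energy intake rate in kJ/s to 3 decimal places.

0.239 kJ/s

R = Σλ_iE_i / (1 + Σλ_ih_i)
Numerator: 0.032×5.08 + 0.13×18.4 + 0.133×4.68 = 3.177
Denominator: 1 + 0.032×44.3 + 0.13×53.5 + 0.133×29.6 = 13.31
R = 3.177/13.31 = 0.2387 kJ/s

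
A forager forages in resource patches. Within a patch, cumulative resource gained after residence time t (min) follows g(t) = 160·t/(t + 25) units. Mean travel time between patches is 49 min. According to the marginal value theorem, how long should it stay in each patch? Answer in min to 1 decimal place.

35.0 min

Optimal t* satisfies g'(t*) = g(t*)/(T + t*).
g'(t) = 160·25/(t + 25)². Setting 160·25/(t+25)² = 160t/[(t+25)(49+t)] gives 25(49+t) = t(t+25), so t² = 25×49 = 1225.
t* = √1225 = 35 min.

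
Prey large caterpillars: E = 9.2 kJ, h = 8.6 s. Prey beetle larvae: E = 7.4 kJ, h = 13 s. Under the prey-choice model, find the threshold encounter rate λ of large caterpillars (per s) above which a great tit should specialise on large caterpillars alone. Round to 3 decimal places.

Drop beetle larvae once their profitability E₂/h₂ falls below the rate achievable on large caterpillars alone: E₂/h₂ = λE₁/(1 + λh₁).
Solve for λ: λE₁h₂ = E₂(1 + λh₁) → λ(E₁h₂ − E₂h₁) = E₂ → λ = E₂/(E₁h₂ − E₂h₁).
λ = 7.4/(9.2×13 − 7.4×8.6) = 7.4/55.96 = 0.1322 per s.

0.132 per s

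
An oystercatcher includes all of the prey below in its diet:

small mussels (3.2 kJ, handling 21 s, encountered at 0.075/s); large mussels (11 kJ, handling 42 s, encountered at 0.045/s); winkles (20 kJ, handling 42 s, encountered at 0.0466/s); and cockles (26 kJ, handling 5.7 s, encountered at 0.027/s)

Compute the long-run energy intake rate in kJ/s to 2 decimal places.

R = Σλ_iE_i / (1 + Σλ_ih_i)
Numerator: 0.075×3.2 + 0.045×11 + 0.0466×20 + 0.027×26 = 2.369
Denominator: 1 + 0.075×21 + 0.045×42 + 0.0466×42 + 0.027×5.7 = 6.576
R = 2.369/6.576 = 0.3602 kJ/s

0.36 kJ/s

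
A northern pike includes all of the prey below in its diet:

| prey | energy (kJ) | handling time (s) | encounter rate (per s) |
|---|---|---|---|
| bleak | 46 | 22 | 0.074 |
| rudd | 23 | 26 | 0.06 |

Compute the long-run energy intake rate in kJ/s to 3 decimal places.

1.142 kJ/s

Energy encountered per unit search time: 0.074×46 + 0.06×23 = 4.784 kJ/s.
Handling time per unit search time: 0.074×22 + 0.06×26 = 3.188.
Rate = 4.784/(1 + 3.188) = 1.142 kJ/s.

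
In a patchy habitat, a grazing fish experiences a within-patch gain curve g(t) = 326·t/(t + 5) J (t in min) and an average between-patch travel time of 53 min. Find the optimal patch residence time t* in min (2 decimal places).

Maximise g(t)/(T+t): set derivative to zero → g'(t)(T+t) = g(t).
g'(t) = 326·5/(t + 5)². Setting 326·5/(t+5)² = 326t/[(t+5)(53+t)] gives 5(53+t) = t(t+5), so t² = 5×53 = 265.
t* = √265 = 16.28 min.

16.28 min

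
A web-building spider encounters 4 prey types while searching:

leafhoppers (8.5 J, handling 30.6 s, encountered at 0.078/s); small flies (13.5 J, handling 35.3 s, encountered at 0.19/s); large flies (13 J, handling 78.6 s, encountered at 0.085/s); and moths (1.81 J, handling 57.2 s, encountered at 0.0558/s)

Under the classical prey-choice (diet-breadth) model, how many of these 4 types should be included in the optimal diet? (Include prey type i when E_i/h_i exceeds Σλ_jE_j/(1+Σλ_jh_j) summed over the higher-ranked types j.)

Profitabilities (E/h, J/s): small flies 0.382, leafhoppers 0.278, large flies 0.165, moths 0.0316. Add prey in this order while the next type's profitability exceeds the intake rate on those already taken.
Rate on top 1: 0.3328. leafhoppers: 0.278 < 0.3328 → exclude; stop.
Optimal diet: small flies — 1 of 4 types.

1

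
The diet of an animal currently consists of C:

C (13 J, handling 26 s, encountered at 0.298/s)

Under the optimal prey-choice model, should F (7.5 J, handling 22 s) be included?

On C alone, R = ΣλE/(1+Σλh) = 3.874/8.748 = 0.4428 J/s.
Profitability of F: 7.5/22 = 0.3409 J/s.
0.3409 < 0.4428, so adding F would lower the average — exclude it.

No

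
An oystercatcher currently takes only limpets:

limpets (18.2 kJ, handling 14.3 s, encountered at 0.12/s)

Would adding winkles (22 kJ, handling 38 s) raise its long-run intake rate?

No

Intake rate on the current diet: R = (0.12×18.2) / (1 + 0.12×14.3) = 2.184/2.716 = 0.8041 kJ/s.
Profitability of winkles: 22/38 = 0.5789 kJ/s.
0.5789 < 0.8041, so adding winkles would lower the average — exclude it.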